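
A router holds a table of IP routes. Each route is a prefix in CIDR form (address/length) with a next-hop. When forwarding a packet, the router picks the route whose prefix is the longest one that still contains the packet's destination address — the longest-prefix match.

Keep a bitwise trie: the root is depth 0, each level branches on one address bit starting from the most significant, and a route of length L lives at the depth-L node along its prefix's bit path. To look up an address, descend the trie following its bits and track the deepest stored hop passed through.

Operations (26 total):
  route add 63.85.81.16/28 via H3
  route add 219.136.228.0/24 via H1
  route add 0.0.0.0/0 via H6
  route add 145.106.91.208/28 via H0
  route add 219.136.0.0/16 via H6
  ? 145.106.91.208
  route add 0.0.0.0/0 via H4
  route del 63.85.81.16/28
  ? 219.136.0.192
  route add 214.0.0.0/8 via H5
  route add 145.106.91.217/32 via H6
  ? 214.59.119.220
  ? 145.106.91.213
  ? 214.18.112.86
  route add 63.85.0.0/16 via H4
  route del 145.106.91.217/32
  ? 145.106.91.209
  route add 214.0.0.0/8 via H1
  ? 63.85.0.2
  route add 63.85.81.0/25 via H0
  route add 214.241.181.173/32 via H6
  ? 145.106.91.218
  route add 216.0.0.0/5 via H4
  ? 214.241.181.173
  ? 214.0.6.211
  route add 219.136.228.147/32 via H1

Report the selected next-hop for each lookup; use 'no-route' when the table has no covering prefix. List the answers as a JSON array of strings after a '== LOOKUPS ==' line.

Process each operation:
  add 63.85.81.16/28 -> H3 at depth 28
  add 219.136.228.0/24 -> H1 at depth 24
  add 0.0.0.0/0 -> H6 at depth 0
  add 145.106.91.208/28 -> H0 at depth 28
  add 219.136.0.0/16 -> H6 at depth 16
  lookup 145.106.91.208: bits 1001000101101010010110111101 walk d0:H6→d1:-→d2:-→d3:-→d4:-→d5:-→d6:-→d7:-→d8:-→d9:-→d10:-→d11:-→d12:-→d13:-→d14:-→d15:-→d16:-→d17:-→d18:-→d19:-→d20:-→d21:-→d22:-→d23:-→d24:-→d25:-→d26:-→d27:-→d28:H0 -> H0
  add 0.0.0.0/0 -> H4 at depth 0
  - 63.85.81.16/28 clear@28
  lookup 219.136.0.192: bits 1101101110001000 walk d0:H4→d1:-→d2:-→d3:-→d4:-→d5:-→d6:-→d7:-→d8:-→d9:-→d10:-→d11:-→d12:-→d13:-→d14:-→d15:-→d16:H6 -> H6
  add 214.0.0.0/8 -> H5 at depth 8
  add 145.106.91.217/32 -> H6 at depth 32
  lookup 214.59.119.220: bits 11010110 walk d0:H4→d1:-→d2:-→d3:-→d4:-→d5:-→d6:-→d7:-→d8:H5 -> H5
  lookup 145.106.91.213: bits 1001000101101010010110111101 walk d0:H4→d1:-→d2:-→d3:-→d4:-→d5:-→d6:-→d7:-→d8:-→d9:-→d10:-→d11:-→d12:-→d13:-→d14:-→d15:-→d16:-→d17:-→d18:-→d19:-→d20:-→d21:-→d22:-→d23:-→d24:-→d25:-→d26:-→d27:-→d28:H0 -> H0
  lookup 214.18.112.86: bits 11010110 walk d0:H4→d1:-→d2:-→d3:-→d4:-→d5:-→d6:-→d7:-→d8:H5 -> H5
  add 63.85.0.0/16 -> H4 at depth 16
  - 145.106.91.217/32 clear@32
  lookup 145.106.91.209: bits 1001000101101010010110111101 walk d0:H4→d1:-→d2:-→d3:-→d4:-→d5:-→d6:-→d7:-→d8:-→d9:-→d10:-→d11:-→d12:-→d13:-→d14:-→d15:-→d16:-→d17:-→d18:-→d19:-→d20:-→d21:-→d22:-→d23:-→d24:-→d25:-→d26:-→d27:-→d28:H0 -> H0
  add 214.0.0.0/8 -> H1 at depth 8
  lookup 63.85.0.2: bits 00111111010101010 walk d0:H4→d1:-→d2:-→d3:-→d4:-→d5:-→d6:-→d7:-→d8:-→d9:-→d10:-→d11:-→d12:-→d13:-→d14:-→d15:-→d16:H4→d17:- -> H4
  add 63.85.81.0/25 -> H0 at depth 25
  add 214.241.181.173/32 -> H6 at depth 32
  lookup 145.106.91.218: bits 100100010110101001011011110110 walk d0:H4→d1:-→d2:-→d3:-→d4:-→d5:-→d6:-→d7:-→d8:-→d9:-→d10:-→d11:-→d12:-→d13:-→d14:-→d15:-→d16:-→d17:-→d18:-→d19:-→d20:-→d21:-→d22:-→d23:-→d24:-→d25:-→d26:-→d27:-→d28:H0→d29:-→d30:- -> H0
  add 216.0.0.0/5 -> H4 at depth 5
  lookup 214.241.181.173: bits 11010110111100011011010110101101 walk d0:H4→d1:-→d2:-→d3:-→d4:-→d5:-→d6:-→d7:-→d8:H1→d9:-→d10:-→d11:-→d12:-→d13:-→d14:-→d15:-→d16:-→d17:-→d18:-→d19:-→d20:-→d21:-→d22:-→d23:-→d24:-→d25:-→d26:-→d27:-→d28:-→d29:-→d30:-→d31:-→d32:H6 -> H6
  lookup 214.0.6.211: bits 11010110 walk d0:H4→d1:-→d2:-→d3:-→d4:-→d5:-→d6:-→d7:-→d8:H1 -> H1
  add 219.136.228.147/32 -> H1 at depth 32

== LOOKUPS ==
["H0","H6","H5","H0","H5","H0","H4","H0","H6","H1"]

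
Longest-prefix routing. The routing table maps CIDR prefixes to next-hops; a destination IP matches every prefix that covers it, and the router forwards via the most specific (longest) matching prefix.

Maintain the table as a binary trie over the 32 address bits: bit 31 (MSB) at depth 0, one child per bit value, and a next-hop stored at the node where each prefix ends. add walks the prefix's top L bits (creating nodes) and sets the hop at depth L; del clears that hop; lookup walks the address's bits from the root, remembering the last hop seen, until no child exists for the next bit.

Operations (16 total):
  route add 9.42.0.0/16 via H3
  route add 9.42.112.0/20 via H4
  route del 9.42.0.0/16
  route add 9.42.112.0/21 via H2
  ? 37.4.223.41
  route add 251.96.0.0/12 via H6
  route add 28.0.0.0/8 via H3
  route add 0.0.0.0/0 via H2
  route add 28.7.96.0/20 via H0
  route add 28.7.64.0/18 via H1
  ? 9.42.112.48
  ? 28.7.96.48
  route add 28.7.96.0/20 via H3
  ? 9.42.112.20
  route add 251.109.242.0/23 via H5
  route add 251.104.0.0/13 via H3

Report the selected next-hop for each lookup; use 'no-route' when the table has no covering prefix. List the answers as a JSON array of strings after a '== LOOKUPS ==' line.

Apply in order:
  + 9.42.0.0/16 (H3) depth=16
  + 9.42.112.0/20 (H4) depth=20
  del 9.42.0.0/16 (clear depth 16)
  + 9.42.112.0/21 (H2) depth=21
  ? 37.4.223.41  path d0:-→d1:-→d2:-  best=no-route
  + 251.96.0.0/12 (H6) depth=12
  + 28.0.0.0/8 (H3) depth=8
  + 0.0.0.0/0 (H2) depth=0
  + 28.7.96.0/20 (H0) depth=20
  + 28.7.64.0/18 (H1) depth=18
  ? 9.42.112.48  path d0:H2→d1:-→d2:-→d3:-→d4:-→d5:-→d6:-→d7:-→d8:-→d9:-→d10:-→d11:-→d12:-→d13:-→d14:-→d15:-→d16:-→d17:-→d18:-→d19:-→d20:H4→d21:H2  best=H2
  ? 28.7.96.48  path d0:H2→d1:-→d2:-→d3:-→d4:-→d5:-→d6:-→d7:-→d8:H3→d9:-→d10:-→d11:-→d12:-→d13:-→d14:-→d15:-→d16:-→d17:-→d18:H1→d19:-→d20:H0  best=H0
  + 28.7.96.0/20 (H3) depth=20
  ? 9.42.112.20  path d0:H2→d1:-→d2:-→d3:-→d4:-→d5:-→d6:-→d7:-→d8:-→d9:-→d10:-→d11:-→d12:-→d13:-→d14:-→d15:-→d16:-→d17:-→d18:-→d19:-→d20:H4→d21:H2  best=H2
  + 251.109.242.0/23 (H5) depth=23
  + 251.104.0.0/13 (H3) depth=13

== LOOKUPS ==
["no-route","H2","H0","H2"]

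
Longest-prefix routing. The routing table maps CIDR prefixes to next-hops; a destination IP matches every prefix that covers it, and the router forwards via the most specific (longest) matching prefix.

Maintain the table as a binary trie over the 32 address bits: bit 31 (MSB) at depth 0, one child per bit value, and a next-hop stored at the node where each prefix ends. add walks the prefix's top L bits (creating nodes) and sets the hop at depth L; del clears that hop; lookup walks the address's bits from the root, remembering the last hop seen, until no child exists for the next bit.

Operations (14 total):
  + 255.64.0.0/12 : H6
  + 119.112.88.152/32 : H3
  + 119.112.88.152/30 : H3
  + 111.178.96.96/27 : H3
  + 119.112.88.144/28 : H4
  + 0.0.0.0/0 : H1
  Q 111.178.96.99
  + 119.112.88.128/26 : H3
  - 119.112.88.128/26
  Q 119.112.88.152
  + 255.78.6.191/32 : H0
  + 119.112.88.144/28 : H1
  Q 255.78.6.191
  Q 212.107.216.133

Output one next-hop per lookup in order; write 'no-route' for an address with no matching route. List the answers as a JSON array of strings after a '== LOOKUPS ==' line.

Trace:
  + 255.64.0.0/12 (H6) depth=12
  + 119.112.88.152/32 (H3) depth=32
  + 119.112.88.152/30 (H3) depth=30
  + 111.178.96.96/27 (H3) depth=27
  + 119.112.88.144/28 (H4) depth=28
  + 0.0.0.0/0 (H1) depth=0
  lookup 111.178.96.99: bits 011011111011001001100000011 walk d0:H1→d1:-→d2:-→d3:-→d4:-→d5:-→d6:-→d7:-→d8:-→d9:-→d10:-→d11:-→d12:-→d13:-→d14:-→d15:-→d16:-→d17:-→d18:-→d19:-→d20:-→d21:-→d22:-→d23:-→d24:-→d25:-→d26:-→d27:H3 -> H3
  + 119.112.88.128/26 (H3) depth=26
  - 119.112.88.128/26 clear@26
  lookup 119.112.88.152: bits 01110111011100000101100010011000 walk d0:H1→d1:-→d2:-→d3:-→d4:-→d5:-→d6:-→d7:-→d8:-→d9:-→d10:-→d11:-→d12:-→d13:-→d14:-→d15:-→d16:-→d17:-→d18:-→d19:-→d20:-→d21:-→d22:-→d23:-→d24:-→d25:-→d26:-→d27:-→d28:H4→d29:-→d30:H3→d31:-→d32:H3 -> H3
  + 255.78.6.191/32 (H0) depth=32
  + 119.112.88.144/28 (H1) depth=28
  lookup 255.78.6.191: bits 11111111010011100000011010111111 walk d0:H1→d1:-→d2:-→d3:-→d4:-→d5:-→d6:-→d7:-→d8:-→d9:-→d10:-→d11:-→d12:H6→d13:-→d14:-→d15:-→d16:-→d17:-→d18:-→d19:-→d20:-→d21:-→d22:-→d23:-→d24:-→d25:-→d26:-→d27:-→d28:-→d29:-→d30:-→d31:-→d32:H0 -> H0
  lookup 212.107.216.133: bits 11 walk d0:H1→d1:-→d2:- -> H1

== LOOKUPS ==
["H3","H3","H0","H1"]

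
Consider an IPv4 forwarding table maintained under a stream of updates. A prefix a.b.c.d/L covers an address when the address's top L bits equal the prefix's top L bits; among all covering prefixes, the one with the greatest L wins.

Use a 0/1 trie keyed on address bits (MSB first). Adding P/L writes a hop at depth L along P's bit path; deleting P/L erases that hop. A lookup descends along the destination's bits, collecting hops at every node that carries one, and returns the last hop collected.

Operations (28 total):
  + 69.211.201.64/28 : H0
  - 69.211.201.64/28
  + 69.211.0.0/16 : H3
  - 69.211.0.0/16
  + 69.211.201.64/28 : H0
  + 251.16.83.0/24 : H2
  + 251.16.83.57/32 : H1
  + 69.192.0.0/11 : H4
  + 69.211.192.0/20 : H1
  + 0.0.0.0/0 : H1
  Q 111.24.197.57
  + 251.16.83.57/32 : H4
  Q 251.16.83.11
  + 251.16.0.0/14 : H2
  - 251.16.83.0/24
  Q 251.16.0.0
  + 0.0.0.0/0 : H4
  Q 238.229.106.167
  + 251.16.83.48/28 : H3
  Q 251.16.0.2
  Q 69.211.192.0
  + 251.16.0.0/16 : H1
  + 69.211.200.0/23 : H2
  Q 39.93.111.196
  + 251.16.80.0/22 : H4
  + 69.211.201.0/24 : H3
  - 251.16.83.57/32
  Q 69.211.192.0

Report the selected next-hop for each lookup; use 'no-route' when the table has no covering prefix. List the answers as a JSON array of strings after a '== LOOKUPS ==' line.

Trace:
  + 69.211.201.64/28 (H0) depth=28
  del 69.211.201.64/28 (clear depth 28)
  + 69.211.0.0/16 (H3) depth=16
  del 69.211.0.0/16 (clear depth 16)
  + 69.211.201.64/28 (H0) depth=28
  + 251.16.83.0/24 (H2) depth=24
  + 251.16.83.57/32 (H1) depth=32
  + 69.192.0.0/11 (H4) depth=11
  + 69.211.192.0/20 (H1) depth=20
  + 0.0.0.0/0 (H1) depth=0
  ? 111.24.197.57  path d0:H1→d1:-→d2:-  best=H1
  + 251.16.83.57/32 (H4) depth=32
  ? 251.16.83.11  path d0:H1→d1:-→d2:-→d3:-→d4:-→d5:-→d6:-→d7:-→d8:-→d9:-→d10:-→d11:-→d12:-→d13:-→d14:-→d15:-→d16:-→d17:-→d18:-→d19:-→d20:-→d21:-→d22:-→d23:-→d24:H2→d25:-→d26:-  best=H2
  + 251.16.0.0/14 (H2) depth=14
  del 251.16.83.0/24 (clear depth 24)
  ? 251.16.0.0  path d0:H1→d1:-→d2:-→d3:-→d4:-→d5:-→d6:-→d7:-→d8:-→d9:-→d10:-→d11:-→d12:-→d13:-→d14:H2→d15:-→d16:-→d17:-  best=H2
  + 0.0.0.0/0 (H4) depth=0
  ? 238.229.106.167  path d0:H4→d1:-→d2:-→d3:-  best=H4
  + 251.16.83.48/28 (H3) depth=28
  ? 251.16.0.2  path d0:H4→d1:-→d2:-→d3:-→d4:-→d5:-→d6:-→d7:-→d8:-→d9:-→d10:-→d11:-→d12:-→d13:-→d14:H2→d15:-→d16:-→d17:-  best=H2
  ? 69.211.192.0  path d0:H4→d1:-→d2:-→d3:-→d4:-→d5:-→d6:-→d7:-→d8:-→d9:-→d10:-→d11:H4→d12:-→d13:-→d14:-→d15:-→d16:-→d17:-→d18:-→d19:-→d20:H1  best=H1
  + 251.16.0.0/16 (H1) depth=16
  + 69.211.200.0/23 (H2) depth=23
  ? 39.93.111.196  path d0:H4→d1:-  best=H4
  + 251.16.80.0/22 (H4) depth=22
  + 69.211.201.0/24 (H3) depth=24
  del 251.16.83.57/32 (clear depth 32)
  ? 69.211.192.0  path d0:H4→d1:-→d2:-→d3:-→d4:-→d5:-→d6:-→d7:-→d8:-→d9:-→d10:-→d11:H4→d12:-→d13:-→d14:-→d15:-→d16:-→d17:-→d18:-→d19:-→d20:H1  best=H1

== LOOKUPS ==
["H1","H2","H2","H4","H2","H1","H4","H1"]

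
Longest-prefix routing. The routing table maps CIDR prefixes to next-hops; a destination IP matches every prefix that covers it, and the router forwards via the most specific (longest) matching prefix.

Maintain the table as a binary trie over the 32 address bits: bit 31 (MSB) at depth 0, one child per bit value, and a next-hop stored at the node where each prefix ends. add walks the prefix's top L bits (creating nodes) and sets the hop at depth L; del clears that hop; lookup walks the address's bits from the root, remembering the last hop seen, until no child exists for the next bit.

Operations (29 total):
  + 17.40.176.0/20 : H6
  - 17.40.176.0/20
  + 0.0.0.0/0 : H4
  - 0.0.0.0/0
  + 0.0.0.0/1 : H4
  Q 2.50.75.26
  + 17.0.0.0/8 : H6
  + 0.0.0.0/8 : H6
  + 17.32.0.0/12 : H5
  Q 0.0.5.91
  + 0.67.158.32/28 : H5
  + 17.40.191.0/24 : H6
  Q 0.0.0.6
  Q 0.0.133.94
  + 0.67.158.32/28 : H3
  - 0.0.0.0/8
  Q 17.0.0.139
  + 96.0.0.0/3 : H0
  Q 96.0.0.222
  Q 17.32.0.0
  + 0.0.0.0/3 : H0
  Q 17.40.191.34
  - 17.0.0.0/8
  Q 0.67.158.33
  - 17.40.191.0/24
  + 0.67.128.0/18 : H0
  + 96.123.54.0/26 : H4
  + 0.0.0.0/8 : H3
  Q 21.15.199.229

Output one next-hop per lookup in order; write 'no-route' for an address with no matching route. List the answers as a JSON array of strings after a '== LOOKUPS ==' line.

Process each operation:
  + 17.40.176.0/20 (H6) depth=20
  - 17.40.176.0/20 clear@20
  + 0.0.0.0/0 (H4) depth=0
  - 0.0.0.0/0 clear@0
  + 0.0.0.0/1 (H4) depth=1
  Q 2.50.75.26: descend 000 ; hops seen [H4] ; pick H4
  + 17.0.0.0/8 (H6) depth=8
  + 0.0.0.0/8 (H6) depth=8
  + 17.32.0.0/12 (H5) depth=12
  Q 0.0.5.91: descend 00000000 ; hops seen [H4,H6] ; pick H6
  + 0.67.158.32/28 (H5) depth=28
  + 17.40.191.0/24 (H6) depth=24
  Q 0.0.0.6: descend 000000000 ; hops seen [H4,H6] ; pick H6
  Q 0.0.133.94: descend 000000000 ; hops seen [H4,H6] ; pick H6
  + 0.67.158.32/28 (H3) depth=28
  - 0.0.0.0/8 clear@8
  Q 17.0.0.139: descend 0001000100 ; hops seen [H4,H6] ; pick H6
  + 96.0.0.0/3 (H0) depth=3
  Q 96.0.0.222: descend 011 ; hops seen [H4,H0] ; pick H0
  Q 17.32.0.0: descend 000100010010 ; hops seen [H4,H6,H5] ; pick H5
  + 0.0.0.0/3 (H0) depth=3
  Q 17.40.191.34: descend 000100010010100010111111 ; hops seen [H4,H0,H6,H5,H6] ; pick H6
  - 17.0.0.0/8 clear@8
  Q 0.67.158.33: descend 0000000001000011100111100010 ; hops seen [H4,H0,H3] ; pick H3
  - 17.40.191.0/24 clear@24
  + 0.67.128.0/18 (H0) depth=18
  + 96.123.54.0/26 (H4) depth=26
  + 0.0.0.0/8 (H3) depth=8
  Q 21.15.199.229: descend 00010 ; hops seen [H4,H0] ; pick H0

== LOOKUPS ==
["H4","H6","H6","H6","H6","H0","H5","H6","H3","H0"]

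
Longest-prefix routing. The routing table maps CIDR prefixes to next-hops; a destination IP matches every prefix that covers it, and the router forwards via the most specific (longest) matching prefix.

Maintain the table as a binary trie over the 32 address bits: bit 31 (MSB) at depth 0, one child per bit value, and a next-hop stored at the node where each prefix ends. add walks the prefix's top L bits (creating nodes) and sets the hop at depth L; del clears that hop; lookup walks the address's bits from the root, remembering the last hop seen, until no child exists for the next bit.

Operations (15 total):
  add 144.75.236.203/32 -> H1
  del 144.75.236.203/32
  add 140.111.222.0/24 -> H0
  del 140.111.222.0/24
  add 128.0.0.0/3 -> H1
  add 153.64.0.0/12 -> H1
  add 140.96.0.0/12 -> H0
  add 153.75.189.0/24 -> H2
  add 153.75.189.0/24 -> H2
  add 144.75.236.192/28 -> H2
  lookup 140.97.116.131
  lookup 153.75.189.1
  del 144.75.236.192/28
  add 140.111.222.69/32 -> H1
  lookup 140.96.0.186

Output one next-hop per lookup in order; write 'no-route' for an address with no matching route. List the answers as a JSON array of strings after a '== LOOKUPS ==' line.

Apply in order:
  add 144.75.236.203/32 -> H1 at depth 32
  - 144.75.236.203/32 clear@32
  add 140.111.222.0/24 -> H0 at depth 24
  - 140.111.222.0/24 clear@24
  add 128.0.0.0/3 -> H1 at depth 3
  add 153.64.0.0/12 -> H1 at depth 12
  add 140.96.0.0/12 -> H0 at depth 12
  add 153.75.189.0/24 -> H2 at depth 24
  add 153.75.189.0/24 -> H2 at depth 24
  add 144.75.236.192/28 -> H2 at depth 28
  Q 140.97.116.131: descend 100011000110 ; hops seen [H1,H0] ; pick H0
  Q 153.75.189.1: descend 100110010100101110111101 ; hops seen [H1,H1,H2] ; pick H2
  - 144.75.236.192/28 clear@28
  add 140.111.222.69/32 -> H1 at depth 32
  Q 140.96.0.186: descend 100011000110 ; hops seen [H1,H0] ; pick H0

== LOOKUPS ==
["H0","H2","H0"]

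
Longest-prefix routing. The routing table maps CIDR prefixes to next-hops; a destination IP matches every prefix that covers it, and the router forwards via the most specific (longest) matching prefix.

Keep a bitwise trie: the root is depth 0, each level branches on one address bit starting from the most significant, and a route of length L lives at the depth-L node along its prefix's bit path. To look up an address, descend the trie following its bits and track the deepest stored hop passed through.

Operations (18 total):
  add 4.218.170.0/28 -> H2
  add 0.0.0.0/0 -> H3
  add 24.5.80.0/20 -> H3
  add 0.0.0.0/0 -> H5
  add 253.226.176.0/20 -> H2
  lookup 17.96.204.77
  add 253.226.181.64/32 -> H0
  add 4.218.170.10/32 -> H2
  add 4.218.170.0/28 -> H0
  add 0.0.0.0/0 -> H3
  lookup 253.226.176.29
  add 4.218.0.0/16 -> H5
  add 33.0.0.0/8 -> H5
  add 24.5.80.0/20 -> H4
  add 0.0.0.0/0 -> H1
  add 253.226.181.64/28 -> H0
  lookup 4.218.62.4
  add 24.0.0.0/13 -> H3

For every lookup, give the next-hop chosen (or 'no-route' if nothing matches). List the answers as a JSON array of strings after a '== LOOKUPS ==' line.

Apply in order:
  add 4.218.170.0/28 -> H2 at depth 28
  add 0.0.0.0/0 -> H3 at depth 0
  add 24.5.80.0/20 -> H3 at depth 20
  add 0.0.0.0/0 -> H5 at depth 0
  add 253.226.176.0/20 -> H2 at depth 20
  ? 17.96.204.77  path d0:H5→d1:-→d2:-→d3:-→d4:-  best=H5
  add 253.226.181.64/32 -> H0 at depth 32
  add 4.218.170.10/32 -> H2 at depth 32
  add 4.218.170.0/28 -> H0 at depth 28
  add 0.0.0.0/0 -> H3 at depth 0
  ? 253.226.176.29  path d0:H3→d1:-→d2:-→d3:-→d4:-→d5:-→d6:-→d7:-→d8:-→d9:-→d10:-→d11:-→d12:-→d13:-→d14:-→d15:-→d16:-→d17:-→d18:-→d19:-→d20:H2→d21:-  best=H2
  add 4.218.0.0/16 -> H5 at depth 16
  add 33.0.0.0/8 -> H5 at depth 8
  add 24.5.80.0/20 -> H4 at depth 20
  add 0.0.0.0/0 -> H1 at depth 0
  add 253.226.181.64/28 -> H0 at depth 28
  ? 4.218.62.4  path d0:H1→d1:-→d2:-→d3:-→d4:-→d5:-→d6:-→d7:-→d8:-→d9:-→d10:-→d11:-→d12:-→d13:-→d14:-→d15:-→d16:H5  best=H5
  add 24.0.0.0/13 -> H3 at depth 13

== LOOKUPS ==
["H5","H2","H5"]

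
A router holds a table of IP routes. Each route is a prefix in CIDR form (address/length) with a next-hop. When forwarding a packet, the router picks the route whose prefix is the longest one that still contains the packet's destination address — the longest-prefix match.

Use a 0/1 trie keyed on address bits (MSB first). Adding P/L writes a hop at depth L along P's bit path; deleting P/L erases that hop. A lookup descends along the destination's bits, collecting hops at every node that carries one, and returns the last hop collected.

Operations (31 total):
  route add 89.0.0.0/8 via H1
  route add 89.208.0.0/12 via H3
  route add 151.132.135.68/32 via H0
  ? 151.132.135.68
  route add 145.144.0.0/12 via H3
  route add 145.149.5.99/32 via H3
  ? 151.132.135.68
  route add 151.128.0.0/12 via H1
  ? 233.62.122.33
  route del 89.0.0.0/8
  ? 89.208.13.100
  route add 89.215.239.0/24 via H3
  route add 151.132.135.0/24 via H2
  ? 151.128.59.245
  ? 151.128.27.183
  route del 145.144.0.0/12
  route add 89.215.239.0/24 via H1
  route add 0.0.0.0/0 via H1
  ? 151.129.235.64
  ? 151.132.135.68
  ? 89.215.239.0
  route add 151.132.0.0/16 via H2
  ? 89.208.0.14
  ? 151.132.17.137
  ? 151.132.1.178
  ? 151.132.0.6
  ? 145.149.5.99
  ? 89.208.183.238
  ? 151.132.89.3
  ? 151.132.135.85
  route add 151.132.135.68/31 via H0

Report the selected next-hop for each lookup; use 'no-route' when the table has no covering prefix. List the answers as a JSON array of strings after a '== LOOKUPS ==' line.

Trace:
  add 89.0.0.0/8 -> H1 at depth 8
  add 89.208.0.0/12 -> H3 at depth 12
  add 151.132.135.68/32 -> H0 at depth 32
  ? 151.132.135.68  path d0:-→d1:-→d2:-→d3:-→d4:-→d5:-→d6:-→d7:-→d8:-→d9:-→d10:-→d11:-→d12:-→d13:-→d14:-→d15:-→d16:-→d17:-→d18:-→d19:-→d20:-→d21:-→d22:-→d23:-→d24:-→d25:-→d26:-→d27:-→d28:-→d29:-→d30:-→d31:-→d32:H0  best=H0
  add 145.144.0.0/12 -> H3 at depth 12
  add 145.149.5.99/32 -> H3 at depth 32
  ? 151.132.135.68  path d0:-→d1:-→d2:-→d3:-→d4:-→d5:-→d6:-→d7:-→d8:-→d9:-→d10:-→d11:-→d12:-→d13:-→d14:-→d15:-→d16:-→d17:-→d18:-→d19:-→d20:-→d21:-→d22:-→d23:-→d24:-→d25:-→d26:-→d27:-→d28:-→d29:-→d30:-→d31:-→d32:H0  best=H0
  add 151.128.0.0/12 -> H1 at depth 12
  ? 233.62.122.33  path d0:-→d1:-  best=no-route
  - 89.0.0.0/8 clear@8
  ? 89.208.13.100  path d0:-→d1:-→d2:-→d3:-→d4:-→d5:-→d6:-→d7:-→d8:-→d9:-→d10:-→d11:-→d12:H3  best=H3
  add 89.215.239.0/24 -> H3 at depth 24
  add 151.132.135.0/24 -> H2 at depth 24
  ? 151.128.59.245  path d0:-→d1:-→d2:-→d3:-→d4:-→d5:-→d6:-→d7:-→d8:-→d9:-→d10:-→d11:-→d12:H1→d13:-  best=H1
  ? 151.128.27.183  path d0:-→d1:-→d2:-→d3:-→d4:-→d5:-→d6:-→d7:-→d8:-→d9:-→d10:-→d11:-→d12:H1→d13:-  best=H1
  - 145.144.0.0/12 clear@12
  add 89.215.239.0/24 -> H1 at depth 24
  add 0.0.0.0/0 -> H1 at depth 0
  ? 151.129.235.64  path d0:H1→d1:-→d2:-→d3:-→d4:-→d5:-→d6:-→d7:-→d8:-→d9:-→d10:-→d11:-→d12:H1→d13:-  best=H1
  ? 151.132.135.68  path d0:H1→d1:-→d2:-→d3:-→d4:-→d5:-→d6:-→d7:-→d8:-→d9:-→d10:-→d11:-→d12:H1→d13:-→d14:-→d15:-→d16:-→d17:-→d18:-→d19:-→d20:-→d21:-→d22:-→d23:-→d24:H2→d25:-→d26:-→d27:-→d28:-→d29:-→d30:-→d31:-→d32:H0  best=H0
  ? 89.215.239.0  path d0:H1→d1:-→d2:-→d3:-→d4:-→d5:-→d6:-→d7:-→d8:-→d9:-→d10:-→d11:-→d12:H3→d13:-→d14:-→d15:-→d16:-→d17:-→d18:-→d19:-→d20:-→d21:-→d22:-→d23:-→d24:H1  best=H1
  add 151.132.0.0/16 -> H2 at depth 16
  ? 89.208.0.14  path d0:H1→d1:-→d2:-→d3:-→d4:-→d5:-→d6:-→d7:-→d8:-→d9:-→d10:-→d11:-→d12:H3→d13:-  best=H3
  ? 151.132.17.137  path d0:H1→d1:-→d2:-→d3:-→d4:-→d5:-→d6:-→d7:-→d8:-→d9:-→d10:-→d11:-→d12:H1→d13:-→d14:-→d15:-→d16:H2  best=H2
  ? 151.132.1.178  path d0:H1→d1:-→d2:-→d3:-→d4:-→d5:-→d6:-→d7:-→d8:-→d9:-→d10:-→d11:-→d12:H1→d13:-→d14:-→d15:-→d16:H2  best=H2
  ? 151.132.0.6  path d0:H1→d1:-→d2:-→d3:-→d4:-→d5:-→d6:-→d7:-→d8:-→d9:-→d10:-→d11:-→d12:H1→d13:-→d14:-→d15:-→d16:H2  best=H2
  ? 145.149.5.99  path d0:H1→d1:-→d2:-→d3:-→d4:-→d5:-→d6:-→d7:-→d8:-→d9:-→d10:-→d11:-→d12:-→d13:-→d14:-→d15:-→d16:-→d17:-→d18:-→d19:-→d20:-→d21:-→d22:-→d23:-→d24:-→d25:-→d26:-→d27:-→d28:-→d29:-→d30:-→d31:-→d32:H3  best=H3
  ? 89.208.183.238  path d0:H1→d1:-→d2:-→d3:-→d4:-→d5:-→d6:-→d7:-→d8:-→d9:-→d10:-→d11:-→d12:H3→d13:-  best=H3
  ? 151.132.89.3  path d0:H1→d1:-→d2:-→d3:-→d4:-→d5:-→d6:-→d7:-→d8:-→d9:-→d10:-→d11:-→d12:H1→d13:-→d14:-→d15:-→d16:H2  best=H2
  ? 151.132.135.85  path d0:H1→d1:-→d2:-→d3:-→d4:-→d5:-→d6:-→d7:-→d8:-→d9:-→d10:-→d11:-→d12:H1→d13:-→d14:-→d15:-→d16:H2→d17:-→d18:-→d19:-→d20:-→d21:-→d22:-→d23:-→d24:H2→d25:-→d26:-→d27:-  best=H2
  add 151.132.135.68/31 -> H0 at depth 31

== LOOKUPS ==
["H0","H0","no-route","H3","H1","H1","H1","H0","H1","H3","H2","H2","H2","H3","H3","H2","H2"]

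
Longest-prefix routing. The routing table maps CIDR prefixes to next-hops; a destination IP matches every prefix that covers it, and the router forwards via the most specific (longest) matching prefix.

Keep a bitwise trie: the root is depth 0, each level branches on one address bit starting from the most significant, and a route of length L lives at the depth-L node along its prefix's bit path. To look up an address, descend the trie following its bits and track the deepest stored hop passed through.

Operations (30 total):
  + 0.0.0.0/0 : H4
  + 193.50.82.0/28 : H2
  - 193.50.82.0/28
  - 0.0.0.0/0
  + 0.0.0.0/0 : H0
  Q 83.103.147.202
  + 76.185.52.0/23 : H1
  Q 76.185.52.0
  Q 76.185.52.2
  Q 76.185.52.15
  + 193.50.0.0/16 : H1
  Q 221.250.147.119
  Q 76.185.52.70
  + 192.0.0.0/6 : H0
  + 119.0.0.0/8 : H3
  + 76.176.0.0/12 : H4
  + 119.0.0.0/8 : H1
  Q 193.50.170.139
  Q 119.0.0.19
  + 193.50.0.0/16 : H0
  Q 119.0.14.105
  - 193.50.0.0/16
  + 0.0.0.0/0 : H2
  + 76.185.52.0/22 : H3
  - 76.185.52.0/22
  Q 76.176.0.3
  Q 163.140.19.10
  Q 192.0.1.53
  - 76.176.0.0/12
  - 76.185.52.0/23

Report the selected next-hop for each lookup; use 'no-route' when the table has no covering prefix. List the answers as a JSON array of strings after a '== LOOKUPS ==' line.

Process each operation:
  add 0.0.0.0/0 -> H4 at depth 0
  add 193.50.82.0/28 -> H2 at depth 28
  del 193.50.82.0/28 (clear depth 28)
  del 0.0.0.0/0 (clear depth 0)
  add 0.0.0.0/0 -> H0 at depth 0
  ? 83.103.147.202  path d0:H0  best=H0
  add 76.185.52.0/23 -> H1 at depth 23
  ? 76.185.52.0  path d0:H0→d1:-→d2:-→d3:-→d4:-→d5:-→d6:-→d7:-→d8:-→d9:-→d10:-→d11:-→d12:-→d13:-→d14:-→d15:-→d16:-→d17:-→d18:-→d19:-→d20:-→d21:-→d22:-→d23:H1  best=H1
  ? 76.185.52.2  path d0:H0→d1:-→d2:-→d3:-→d4:-→d5:-→d6:-→d7:-→d8:-→d9:-→d10:-→d11:-→d12:-→d13:-→d14:-→d15:-→d16:-→d17:-→d18:-→d19:-→d20:-→d21:-→d22:-→d23:H1  best=H1
  ? 76.185.52.15  path d0:H0→d1:-→d2:-→d3:-→d4:-→d5:-→d6:-→d7:-→d8:-→d9:-→d10:-→d11:-→d12:-→d13:-→d14:-→d15:-→d16:-→d17:-→d18:-→d19:-→d20:-→d21:-→d22:-→d23:H1  best=H1
  add 193.50.0.0/16 -> H1 at depth 16
  ? 221.250.147.119  path d0:H0→d1:-→d2:-→d3:-  best=H0
  ? 76.185.52.70  path d0:H0→d1:-→d2:-→d3:-→d4:-→d5:-→d6:-→d7:-→d8:-→d9:-→d10:-→d11:-→d12:-→d13:-→d14:-→d15:-→d16:-→d17:-→d18:-→d19:-→d20:-→d21:-→d22:-→d23:H1  best=H1
  add 192.0.0.0/6 -> H0 at depth 6
  add 119.0.0.0/8 -> H3 at depth 8
  add 76.176.0.0/12 -> H4 at depth 12
  add 119.0.0.0/8 -> H1 at depth 8
  ? 193.50.170.139  path d0:H0→d1:-→d2:-→d3:-→d4:-→d5:-→d6:H0→d7:-→d8:-→d9:-→d10:-→d11:-→d12:-→d13:-→d14:-→d15:-→d16:H1  best=H1
  ? 119.0.0.19  path d0:H0→d1:-→d2:-→d3:-→d4:-→d5:-→d6:-→d7:-→d8:H1  best=H1
  add 193.50.0.0/16 -> H0 at depth 16
  ? 119.0.14.105  path d0:H0→d1:-→d2:-→d3:-→d4:-→d5:-→d6:-→d7:-→d8:H1  best=H1
  del 193.50.0.0/16 (clear depth 16)
  add 0.0.0.0/0 -> H2 at depth 0
  add 76.185.52.0/22 -> H3 at depth 22
  del 76.185.52.0/22 (clear depth 22)
  ? 76.176.0.3  path d0:H2→d1:-→d2:-→d3:-→d4:-→d5:-→d6:-→d7:-→d8:-→d9:-→d10:-→d11:-→d12:H4  best=H4
  ? 163.140.19.10  path d0:H2→d1:-  best=H2
  ? 192.0.1.53  path d0:H2→d1:-→d2:-→d3:-→d4:-→d5:-→d6:H0→d7:-  best=H0
  del 76.176.0.0/12 (clear depth 12)
  del 76.185.52.0/23 (clear depth 23)

== LOOKUPS ==
["H0","H1","H1","H1","H0","H1","H1","H1","H1","H4","H2","H0"]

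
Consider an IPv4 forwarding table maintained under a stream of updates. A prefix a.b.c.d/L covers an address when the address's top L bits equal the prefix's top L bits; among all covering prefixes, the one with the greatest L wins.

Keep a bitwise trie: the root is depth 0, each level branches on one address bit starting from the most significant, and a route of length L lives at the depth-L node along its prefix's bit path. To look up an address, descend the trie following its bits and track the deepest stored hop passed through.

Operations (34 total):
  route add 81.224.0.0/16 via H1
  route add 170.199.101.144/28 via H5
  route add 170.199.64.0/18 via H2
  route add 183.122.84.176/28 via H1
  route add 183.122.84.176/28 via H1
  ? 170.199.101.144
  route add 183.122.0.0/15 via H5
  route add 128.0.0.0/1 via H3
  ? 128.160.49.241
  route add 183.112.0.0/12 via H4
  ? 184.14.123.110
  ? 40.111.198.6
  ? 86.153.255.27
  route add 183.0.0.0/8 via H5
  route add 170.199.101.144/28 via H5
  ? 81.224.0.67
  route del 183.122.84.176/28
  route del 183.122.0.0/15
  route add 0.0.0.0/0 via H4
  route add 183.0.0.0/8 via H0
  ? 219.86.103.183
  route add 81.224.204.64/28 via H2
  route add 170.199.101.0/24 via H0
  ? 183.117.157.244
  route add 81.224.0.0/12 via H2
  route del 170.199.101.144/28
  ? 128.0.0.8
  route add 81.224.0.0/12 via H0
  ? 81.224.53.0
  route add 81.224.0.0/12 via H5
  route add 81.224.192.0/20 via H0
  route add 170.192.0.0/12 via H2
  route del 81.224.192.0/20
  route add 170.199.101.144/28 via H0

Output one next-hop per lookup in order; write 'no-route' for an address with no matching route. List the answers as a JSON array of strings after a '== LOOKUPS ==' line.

Process each operation:
  add 81.224.0.0/16 -> H1 at depth 16
  add 170.199.101.144/28 -> H5 at depth 28
  add 170.199.64.0/18 -> H2 at depth 18
  add 183.122.84.176/28 -> H1 at depth 28
  add 183.122.84.176/28 -> H1 at depth 28
  lookup 170.199.101.144: bits 1010101011000111011001011001 walk d0:-→d1:-→d2:-→d3:-→d4:-→d5:-→d6:-→d7:-→d8:-→d9:-→d10:-→d11:-→d12:-→d13:-→d14:-→d15:-→d16:-→d17:-→d18:H2→d19:-→d20:-→d21:-→d22:-→d23:-→d24:-→d25:-→d26:-→d27:-→d28:H5 -> H5
  add 183.122.0.0/15 -> H5 at depth 15
  add 128.0.0.0/1 -> H3 at depth 1
  lookup 128.160.49.241: bits 10 walk d0:-→d1:H3→d2:- -> H3
  add 183.112.0.0/12 -> H4 at depth 12
  lookup 184.14.123.110: bits 1011 walk d0:-→d1:H3→d2:-→d3:-→d4:- -> H3
  lookup 40.111.198.6: bits 0 walk d0:-→d1:- -> no-route
  lookup 86.153.255.27: bits 01010 walk d0:-→d1:-→d2:-→d3:-→d4:-→d5:- -> no-route
  add 183.0.0.0/8 -> H5 at depth 8
  add 170.199.101.144/28 -> H5 at depth 28
  lookup 81.224.0.67: bits 0101000111100000 walk d0:-→d1:-→d2:-→d3:-→d4:-→d5:-→d6:-→d7:-→d8:-→d9:-→d10:-→d11:-→d12:-→d13:-→d14:-→d15:-→d16:H1 -> H1
  - 183.122.84.176/28 clear@28
  - 183.122.0.0/15 clear@15
  add 0.0.0.0/0 -> H4 at depth 0
  add 183.0.0.0/8 -> H0 at depth 8
  lookup 219.86.103.183: bits 1 walk d0:H4→d1:H3 -> H3
  add 81.224.204.64/28 -> H2 at depth 28
  add 170.199.101.0/24 -> H0 at depth 24
  lookup 183.117.157.244: bits 101101110111 walk d0:H4→d1:H3→d2:-→d3:-→d4:-→d5:-→d6:-→d7:-→d8:H0→d9:-→d10:-→d11:-→d12:H4 -> H4
  add 81.224.0.0/12 -> H2 at depth 12
  - 170.199.101.144/28 clear@28
  lookup 128.0.0.8: bits 10 walk d0:H4→d1:H3→d2:- -> H3
  add 81.224.0.0/12 -> H0 at depth 12
  lookup 81.224.53.0: bits 0101000111100000 walk d0:H4→d1:-→d2:-→d3:-→d4:-→d5:-→d6:-→d7:-→d8:-→d9:-→d10:-→d11:-→d12:H0→d13:-→d14:-→d15:-→d16:H1 -> H1
  add 81.224.0.0/12 -> H5 at depth 12
  add 81.224.192.0/20 -> H0 at depth 20
  add 170.192.0.0/12 -> H2 at depth 12
  - 81.224.192.0/20 clear@20
  add 170.199.101.144/28 -> H0 at depth 28

== LOOKUPS ==
["H5","H3","H3","no-route","no-route","H1","H3","H4","H3","H1"]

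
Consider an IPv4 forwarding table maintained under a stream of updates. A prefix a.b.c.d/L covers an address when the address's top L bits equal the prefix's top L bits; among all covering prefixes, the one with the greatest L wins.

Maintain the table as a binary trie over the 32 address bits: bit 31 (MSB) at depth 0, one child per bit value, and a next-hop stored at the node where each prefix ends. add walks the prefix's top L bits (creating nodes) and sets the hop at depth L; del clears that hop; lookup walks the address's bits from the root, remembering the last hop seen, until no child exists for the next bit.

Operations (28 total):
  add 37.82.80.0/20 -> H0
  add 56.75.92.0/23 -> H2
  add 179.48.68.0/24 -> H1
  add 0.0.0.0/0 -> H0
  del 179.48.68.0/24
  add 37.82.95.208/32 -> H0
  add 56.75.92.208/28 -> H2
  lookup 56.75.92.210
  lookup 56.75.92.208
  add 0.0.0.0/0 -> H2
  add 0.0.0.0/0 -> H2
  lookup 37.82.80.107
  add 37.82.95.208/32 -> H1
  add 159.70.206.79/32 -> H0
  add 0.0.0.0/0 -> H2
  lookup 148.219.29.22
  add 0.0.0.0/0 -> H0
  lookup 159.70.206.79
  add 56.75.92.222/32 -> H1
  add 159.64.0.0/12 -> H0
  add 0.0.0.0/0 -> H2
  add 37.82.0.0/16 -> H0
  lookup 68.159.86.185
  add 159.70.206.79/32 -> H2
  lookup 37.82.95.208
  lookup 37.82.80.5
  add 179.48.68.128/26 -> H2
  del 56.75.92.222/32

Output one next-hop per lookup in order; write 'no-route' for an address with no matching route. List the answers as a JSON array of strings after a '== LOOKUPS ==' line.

Process each operation:
  + 37.82.80.0/20 (H0) depth=20
  + 56.75.92.0/23 (H2) depth=23
  + 179.48.68.0/24 (H1) depth=24
  + 0.0.0.0/0 (H0) depth=0
  del 179.48.68.0/24 (clear depth 24)
  + 37.82.95.208/32 (H0) depth=32
  + 56.75.92.208/28 (H2) depth=28
  lookup 56.75.92.210: bits 0011100001001011010111001101 walk d0:H0→d1:-→d2:-→d3:-→d4:-→d5:-→d6:-→d7:-→d8:-→d9:-→d10:-→d11:-→d12:-→d13:-→d14:-→d15:-→d16:-→d17:-→d18:-→d19:-→d20:-→d21:-→d22:-→d23:H2→d24:-→d25:-→d26:-→d27:-→d28:H2 -> H2
  lookup 56.75.92.208: bits 0011100001001011010111001101 walk d0:H0→d1:-→d2:-→d3:-→d4:-→d5:-→d6:-→d7:-→d8:-→d9:-→d10:-→d11:-→d12:-→d13:-→d14:-→d15:-→d16:-→d17:-→d18:-→d19:-→d20:-→d21:-→d22:-→d23:H2→d24:-→d25:-→d26:-→d27:-→d28:H2 -> H2
  + 0.0.0.0/0 (H2) depth=0
  + 0.0.0.0/0 (H2) depth=0
  lookup 37.82.80.107: bits 00100101010100100101 walk d0:H2→d1:-→d2:-→d3:-→d4:-→d5:-→d6:-→d7:-→d8:-→d9:-→d10:-→d11:-→d12:-→d13:-→d14:-→d15:-→d16:-→d17:-→d18:-→d19:-→d20:H0 -> H0
  + 37.82.95.208/32 (H1) depth=32
  + 159.70.206.79/32 (H0) depth=32
  + 0.0.0.0/0 (H2) depth=0
  lookup 148.219.29.22: bits 1001 walk d0:H2→d1:-→d2:-→d3:-→d4:- -> H2
  + 0.0.0.0/0 (H0) depth=0
  lookup 159.70.206.79: bits 10011111010001101100111001001111 walk d0:H0→d1:-→d2:-→d3:-→d4:-→d5:-→d6:-→d7:-→d8:-→d9:-→d10:-→d11:-→d12:-→d13:-→d14:-→d15:-→d16:-→d17:-→d18:-→d19:-→d20:-→d21:-→d22:-→d23:-→d24:-→d25:-→d26:-→d27:-→d28:-→d29:-→d30:-→d31:-→d32:H0 -> H0
  + 56.75.92.222/32 (H1) depth=32
  + 159.64.0.0/12 (H0) depth=12
  + 0.0.0.0/0 (H2) depth=0
  + 37.82.0.0/16 (H0) depth=16
  lookup 68.159.86.185: bits 0 walk d0:H2→d1:- -> H2
  + 159.70.206.79/32 (H2) depth=32
  lookup 37.82.95.208: bits 00100101010100100101111111010000 walk d0:H2→d1:-→d2:-→d3:-→d4:-→d5:-→d6:-→d7:-→d8:-→d9:-→d10:-→d11:-→d12:-→d13:-→d14:-→d15:-→d16:H0→d17:-→d18:-→d19:-→d20:H0→d21:-→d22:-→d23:-→d24:-→d25:-→d26:-→d27:-→d28:-→d29:-→d30:-→d31:-→d32:H1 -> H1
  lookup 37.82.80.5: bits 00100101010100100101 walk d0:H2→d1:-→d2:-→d3:-→d4:-→d5:-→d6:-→d7:-→d8:-→d9:-→d10:-→d11:-→d12:-→d13:-→d14:-→d15:-→d16:H0→d17:-→d18:-→d19:-→d20:H0 -> H0
  + 179.48.68.128/26 (H2) depth=26
  del 56.75.92.222/32 (clear depth 32)

== LOOKUPS ==
["H2","H2","H0","H2","H0","H2","H1","H0"]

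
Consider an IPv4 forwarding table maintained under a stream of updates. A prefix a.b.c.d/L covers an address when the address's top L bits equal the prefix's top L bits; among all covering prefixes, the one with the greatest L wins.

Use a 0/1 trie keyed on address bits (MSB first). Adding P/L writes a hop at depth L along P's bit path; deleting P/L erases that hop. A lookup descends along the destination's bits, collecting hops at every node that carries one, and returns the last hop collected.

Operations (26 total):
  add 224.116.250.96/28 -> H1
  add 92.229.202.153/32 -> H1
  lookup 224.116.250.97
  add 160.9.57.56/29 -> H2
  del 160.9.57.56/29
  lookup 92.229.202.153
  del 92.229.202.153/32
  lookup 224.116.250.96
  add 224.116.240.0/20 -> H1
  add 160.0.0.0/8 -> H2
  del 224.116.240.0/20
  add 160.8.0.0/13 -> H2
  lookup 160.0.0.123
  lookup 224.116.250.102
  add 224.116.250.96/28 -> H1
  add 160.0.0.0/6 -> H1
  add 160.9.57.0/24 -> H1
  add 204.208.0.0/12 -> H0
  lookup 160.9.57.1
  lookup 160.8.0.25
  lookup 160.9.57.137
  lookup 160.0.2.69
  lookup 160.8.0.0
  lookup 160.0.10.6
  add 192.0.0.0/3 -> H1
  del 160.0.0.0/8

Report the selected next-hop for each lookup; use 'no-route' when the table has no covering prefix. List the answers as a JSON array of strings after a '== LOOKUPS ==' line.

Trace:
  + 224.116.250.96/28 (H1) depth=28
  + 92.229.202.153/32 (H1) depth=32
  Q 224.116.250.97: descend 1110000001110100111110100110 ; hops seen [H1] ; pick H1
  + 160.9.57.56/29 (H2) depth=29
  del 160.9.57.56/29 (clear depth 29)
  Q 92.229.202.153: descend 01011100111001011100101010011001 ; hops seen [H1] ; pick H1
  del 92.229.202.153/32 (clear depth 32)
  Q 224.116.250.96: descend 1110000001110100111110100110 ; hops seen [H1] ; pick H1
  + 224.116.240.0/20 (H1) depth=20
  + 160.0.0.0/8 (H2) depth=8
  del 224.116.240.0/20 (clear depth 20)
  + 160.8.0.0/13 (H2) depth=13
  Q 160.0.0.123: descend 101000000000 ; hops seen [H2] ; pick H2
  Q 224.116.250.102: descend 1110000001110100111110100110 ; hops seen [H1] ; pick H1
  + 224.116.250.96/28 (H1) depth=28
  + 160.0.0.0/6 (H1) depth=6
  + 160.9.57.0/24 (H1) depth=24
  + 204.208.0.0/12 (H0) depth=12
  Q 160.9.57.1: descend 10100000000010010011100100 ; hops seen [H1,H2,H2,H1] ; pick H1
  Q 160.8.0.25: descend 101000000000100 ; hops seen [H1,H2,H2] ; pick H2
  Q 160.9.57.137: descend 101000000000100100111001 ; hops seen [H1,H2,H2,H1] ; pick H1
  Q 160.0.2.69: descend 101000000000 ; hops seen [H1,H2] ; pick H2
  Q 160.8.0.0: descend 101000000000100 ; hops seen [H1,H2,H2] ; pick H2
  Q 160.0.10.6: descend 101000000000 ; hops seen [H1,H2] ; pick H2
  + 192.0.0.0/3 (H1) depth=3
  del 160.0.0.0/8 (clear depth 8)

== LOOKUPS ==
["H1","H1","H1","H2","H1","H1","H2","H1","H2","H2","H2"]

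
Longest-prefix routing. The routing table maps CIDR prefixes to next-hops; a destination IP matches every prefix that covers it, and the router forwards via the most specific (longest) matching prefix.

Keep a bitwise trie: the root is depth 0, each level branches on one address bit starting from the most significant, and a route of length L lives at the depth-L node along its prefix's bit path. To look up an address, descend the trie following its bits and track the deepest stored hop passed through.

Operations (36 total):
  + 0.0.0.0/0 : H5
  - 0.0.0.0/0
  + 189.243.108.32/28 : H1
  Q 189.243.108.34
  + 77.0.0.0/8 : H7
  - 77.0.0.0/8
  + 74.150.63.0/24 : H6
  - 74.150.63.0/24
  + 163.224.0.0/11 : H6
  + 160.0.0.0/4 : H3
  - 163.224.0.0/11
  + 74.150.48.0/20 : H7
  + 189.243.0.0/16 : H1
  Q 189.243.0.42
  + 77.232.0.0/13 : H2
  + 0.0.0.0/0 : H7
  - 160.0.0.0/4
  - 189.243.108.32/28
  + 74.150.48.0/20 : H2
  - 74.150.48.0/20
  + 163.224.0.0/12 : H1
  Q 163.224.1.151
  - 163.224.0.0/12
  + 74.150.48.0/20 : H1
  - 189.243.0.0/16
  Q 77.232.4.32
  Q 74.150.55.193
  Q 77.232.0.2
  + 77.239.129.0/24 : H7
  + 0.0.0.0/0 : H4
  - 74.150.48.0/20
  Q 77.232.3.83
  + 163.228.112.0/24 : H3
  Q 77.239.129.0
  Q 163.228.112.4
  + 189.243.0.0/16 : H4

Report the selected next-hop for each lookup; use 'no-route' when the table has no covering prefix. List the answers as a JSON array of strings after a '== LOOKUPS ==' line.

Apply in order:
  + 0.0.0.0/0 (H5) depth=0
  - 0.0.0.0/0 clear@0
  + 189.243.108.32/28 (H1) depth=28
  Q 189.243.108.34: descend 1011110111110011011011000010 ; hops seen [H1] ; pick H1
  + 77.0.0.0/8 (H7) depth=8
  - 77.0.0.0/8 clear@8
  + 74.150.63.0/24 (H6) depth=24
  - 74.150.63.0/24 clear@24
  + 163.224.0.0/11 (H6) depth=11
  + 160.0.0.0/4 (H3) depth=4
  - 163.224.0.0/11 clear@11
  + 74.150.48.0/20 (H7) depth=20
  + 189.243.0.0/16 (H1) depth=16
  Q 189.243.0.42: descend 10111101111100110 ; hops seen [H1] ; pick H1
  + 77.232.0.0/13 (H2) depth=13
  + 0.0.0.0/0 (H7) depth=0
  - 160.0.0.0/4 clear@4
  - 189.243.108.32/28 clear@28
  + 74.150.48.0/20 (H2) depth=20
  - 74.150.48.0/20 clear@20
  + 163.224.0.0/12 (H1) depth=12
  Q 163.224.1.151: descend 101000111110 ; hops seen [H7,H1] ; pick H1
  - 163.224.0.0/12 clear@12
  + 74.150.48.0/20 (H1) depth=20
  - 189.243.0.0/16 clear@16
  Q 77.232.4.32: descend 0100110111101 ; hops seen [H7,H2] ; pick H2
  Q 74.150.55.193: descend 01001010100101100011 ; hops seen [H7,H1] ; pick H1
  Q 77.232.0.2: descend 0100110111101 ; hops seen [H7,H2] ; pick H2
  + 77.239.129.0/24 (H7) depth=24
  + 0.0.0.0/0 (H4) depth=0
  - 74.150.48.0/20 clear@20
  Q 77.232.3.83: descend 0100110111101 ; hops seen [H4,H2] ; pick H2
  + 163.228.112.0/24 (H3) depth=24
  Q 77.239.129.0: descend 010011011110111110000001 ; hops seen [H4,H2,H7] ; pick H7
  Q 163.228.112.4: descend 101000111110010001110000 ; hops seen [H4,H3] ; pick H3
  + 189.243.0.0/16 (H4) depth=16

== LOOKUPS ==
["H1","H1","H1","H2","H1","H2","H2","H7","H3"]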